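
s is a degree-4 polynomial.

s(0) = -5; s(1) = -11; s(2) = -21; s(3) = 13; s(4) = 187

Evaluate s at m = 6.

1579

Write s(m) = am^4 + bm³ + cm² + dm + e; the 5 given values yield a linear system in the 5 coefficients.
Solving, s(m) = 2m^4 - 4m³ - 4m² - 5.
Then s(6) = 1579.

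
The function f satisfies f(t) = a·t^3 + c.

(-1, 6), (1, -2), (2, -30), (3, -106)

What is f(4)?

From f(-1) = 6 and f(1) = -2: -1a + c = 6 and 1a + c = -2.
Subtracting: 2a = -8, so a = -4; then c = 6 − (-4)·(-1) = 2.
So f(t) = -4t³ + 2, and f(4) = -254.

-254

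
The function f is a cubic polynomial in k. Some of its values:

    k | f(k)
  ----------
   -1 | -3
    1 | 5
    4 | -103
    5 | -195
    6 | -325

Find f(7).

-499

Write f(k) = ak³ + bk² + ck + d; the 5 given values yield a linear system in the 4 coefficients.
Solving, f(k) = -k³ - 4k² + 5k + 5.
Then f(7) = -499.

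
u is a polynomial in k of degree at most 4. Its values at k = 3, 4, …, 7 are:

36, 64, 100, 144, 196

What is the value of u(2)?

First differences: 28, 36, 44, 52. Second differences: 8, 8, 8.
Level-2 differences are constant, so u has degree 2.
Fitting a degree-2 polynomial gives u(k) = 4k².
Then u(2) = 16.

16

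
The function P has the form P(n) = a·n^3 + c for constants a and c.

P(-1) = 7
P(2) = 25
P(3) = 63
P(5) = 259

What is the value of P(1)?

11

From P(-1) = 7 and P(2) = 25: -1a + c = 7 and 8a + c = 25.
Subtracting: 9a = 18, so a = 2; then c = 7 − 2·(-1) = 9.
So P(n) = 2n³ + 9, and P(1) = 11.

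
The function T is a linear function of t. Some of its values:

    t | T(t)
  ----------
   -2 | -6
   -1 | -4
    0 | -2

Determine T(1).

Write T(t) = at + b; the 3 given values yield a linear system in the 2 coefficients.
Solving, T(t) = 2t - 2.
Then T(1) = 0.

0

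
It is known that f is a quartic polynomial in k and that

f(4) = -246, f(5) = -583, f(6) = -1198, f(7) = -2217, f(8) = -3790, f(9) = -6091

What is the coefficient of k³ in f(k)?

First differences: -337, -615, -1019, -1573, -2301. Second differences: -278, -404, -554, -728. Third differences: -126, -150, -174. Fourth differences: -24, -24.
Level-4 differences are constant, so f has degree 4.
Fitting a degree-4 polynomial gives f(k) = -k^4 + k³ - 3k² - 2k + 2.
The coefficient of k³ is 1.

1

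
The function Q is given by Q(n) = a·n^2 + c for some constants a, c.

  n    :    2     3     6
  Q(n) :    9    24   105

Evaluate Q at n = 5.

72

From Q(2) = 9 and Q(3) = 24: 4a + c = 9 and 9a + c = 24.
Subtracting: 5a = 15, so a = 3; then c = 9 − 3·4 = -3.
So Q(n) = 3n² − 3, and Q(5) = 72.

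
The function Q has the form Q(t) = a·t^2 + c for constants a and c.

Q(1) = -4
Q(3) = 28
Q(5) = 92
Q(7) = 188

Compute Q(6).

From Q(1) = -4 and Q(3) = 28: 1a + c = -4 and 9a + c = 28.
Subtracting: 8a = 32, so a = 4; then c = -4 − 4·1 = -8.
So Q(t) = 4t² − 8, and Q(6) = 136.

136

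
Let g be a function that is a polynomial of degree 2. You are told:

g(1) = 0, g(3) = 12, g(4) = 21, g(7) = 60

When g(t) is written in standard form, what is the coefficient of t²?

Write g(t) = at² + bt + c; the 4 given values yield a linear system in the 3 coefficients.
Solving, g(t) = t² + 2t - 3.
The coefficient of t² is 1.

1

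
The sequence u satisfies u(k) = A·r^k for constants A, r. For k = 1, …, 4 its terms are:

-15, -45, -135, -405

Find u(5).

Consecutive ratio: -45/(-15) = 3, and -135/(-45) = 3, so r = 3.
Then A·3^1 = -15 gives A = -5, and u(k) = -5·3^k.
u(5) = -5·3^5 = -1215.

-1215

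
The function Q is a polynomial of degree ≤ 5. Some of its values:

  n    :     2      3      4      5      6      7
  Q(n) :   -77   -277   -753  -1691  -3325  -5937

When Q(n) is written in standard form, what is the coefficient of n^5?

First differences: -200, -476, -938, -1634, -2612. Second differences: -276, -462, -696, -978. Third differences: -186, -234, -282. Fourth differences: -48, -48.
Level-4 differences are constant, so Q has degree 4.
Fitting a degree-4 polynomial gives Q(n) = -2n^4 - 3n³ - n² - 8n - 1.
The coefficient of n^5 is 0.

0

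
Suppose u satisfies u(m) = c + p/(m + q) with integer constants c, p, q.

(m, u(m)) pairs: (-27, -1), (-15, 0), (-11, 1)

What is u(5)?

-5

(u(m) − c)(m + q) = p for each data point; the three points give a linear system in c and q, then p follows.
Solving: c = -2, q = 3, p = -24, so u(m) = -2 − 24/(m + 3).
Then u(5) = -2 − 24/8 = -5.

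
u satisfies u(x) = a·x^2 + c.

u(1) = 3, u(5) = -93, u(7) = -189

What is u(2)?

-9

From u(1) = 3 and u(5) = -93: 1a + c = 3 and 25a + c = -93.
Subtracting: 24a = -96, so a = -4; then c = 3 − (-4)·1 = 7.
So u(x) = -4x² + 7, and u(2) = -9.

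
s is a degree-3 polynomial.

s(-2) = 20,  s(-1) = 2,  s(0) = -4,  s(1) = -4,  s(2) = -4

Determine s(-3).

56

First differences: -18, -6, 0, 0. Second differences: 12, 6, 0. Third differences: -6, -6.
Level-3 differences are constant, so s has degree 3.
Fitting a degree-3 polynomial gives s(t) = -t³ + 3t² - 2t - 4.
Then s(-3) = 56.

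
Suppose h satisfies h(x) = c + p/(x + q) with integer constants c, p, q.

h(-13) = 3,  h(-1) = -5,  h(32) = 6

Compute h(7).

(h(x) − c)(x + q) = p for each data point; the three points give a linear system in c and q, then p follows.
Solving: c = 5, q = -2, p = 30, so h(x) = 5 + 30/(x − 2).
Then h(7) = 5 + 30/5 = 11.

11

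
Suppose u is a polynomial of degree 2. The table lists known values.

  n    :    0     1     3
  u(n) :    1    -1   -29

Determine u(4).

Write u(n) = an² + bn + c; the 3 given values yield a linear system in the 3 coefficients.
Solving, u(n) = -4n² + 2n + 1.
Then u(4) = -55.

-55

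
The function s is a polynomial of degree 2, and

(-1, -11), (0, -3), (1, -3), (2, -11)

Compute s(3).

First differences: 8, 0, -8. Second differences: -8, -8.
Level-2 differences are constant, so s has degree 2.
Fitting a degree-2 polynomial gives s(x) = -4x² + 4x - 3.
Then s(3) = -27.

-27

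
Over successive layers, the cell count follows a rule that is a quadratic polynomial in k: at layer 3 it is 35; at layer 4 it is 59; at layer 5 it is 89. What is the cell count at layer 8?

215

Write the value at k as h(k).
Write h(k) = ak² + bk + c; the 3 given values yield a linear system in the 3 coefficients.
Solving, h(k) = 3k² + 3k - 1.
Then h(8) = 215.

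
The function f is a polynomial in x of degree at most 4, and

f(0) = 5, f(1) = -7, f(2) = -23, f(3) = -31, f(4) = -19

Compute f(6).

113

Write f(x) = ax^4 + bx³ + cx² + dx + e; the 5 given values yield a linear system in the 5 coefficients.
Solving, the leading coefficient vanishes, and f(x) = 2x³ - 8x² - 6x + 5.
Then f(6) = 113.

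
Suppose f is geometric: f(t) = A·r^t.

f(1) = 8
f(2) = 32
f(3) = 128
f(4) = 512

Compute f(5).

Consecutive ratio: 32/8 = 4, and 128/32 = 4, so r = 4.
Then A·4^1 = 8 gives A = 2, and f(t) = 2·4^t.
f(5) = 2·4^5 = 2048.

2048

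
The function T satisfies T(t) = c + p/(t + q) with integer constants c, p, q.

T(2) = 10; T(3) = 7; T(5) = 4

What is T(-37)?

(T(t) − c)(t + q) = p for each data point; the three points give a linear system in c and q, then p follows.
Solving: c = -2, q = 1, p = 36, so T(t) = -2 + 36/(t + 1).
Then T(-37) = -2 + 36/(-36) = -3.

-3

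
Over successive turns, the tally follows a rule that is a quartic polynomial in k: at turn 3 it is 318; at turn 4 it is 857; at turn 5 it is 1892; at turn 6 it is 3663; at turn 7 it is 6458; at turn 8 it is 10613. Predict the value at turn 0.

Write the value at k as g(k).
First differences: 539, 1035, 1771, 2795, 4155. Second differences: 496, 736, 1024, 1360. Third differences: 240, 288, 336. Fourth differences: 48, 48.
Level-4 differences are constant, so g has degree 4.
Fitting a degree-4 polynomial gives g(k) = 2k^4 + 4k³ + 6k² - k - 3.
Then g(0) = -3.

-3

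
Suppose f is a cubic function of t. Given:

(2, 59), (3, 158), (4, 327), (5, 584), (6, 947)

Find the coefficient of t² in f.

First differences: 99, 169, 257, 363. Second differences: 70, 88, 106. Third differences: 18, 18.
Level-3 differences are constant, so f has degree 3.
Fitting a degree-3 polynomial gives f(t) = 3t³ + 8t² + 2t - 1.
The coefficient of t² is 8.

8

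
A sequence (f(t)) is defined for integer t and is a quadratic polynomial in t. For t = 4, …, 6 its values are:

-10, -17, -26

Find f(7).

Write f(t) = at² + bt + c; the 3 given values yield a linear system in the 3 coefficients.
Solving, f(t) = -t² + 2t - 2.
Then f(7) = -37.

-37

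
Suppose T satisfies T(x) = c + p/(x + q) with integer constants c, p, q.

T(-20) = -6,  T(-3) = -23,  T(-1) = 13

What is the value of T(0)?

4

(T(x) − c)(x + q) = p for each data point; the three points give a linear system in c and q, then p follows.
Solving: c = -5, q = 2, p = 18, so T(x) = -5 + 18/(x + 2).
Then T(0) = -5 + 18/2 = 4.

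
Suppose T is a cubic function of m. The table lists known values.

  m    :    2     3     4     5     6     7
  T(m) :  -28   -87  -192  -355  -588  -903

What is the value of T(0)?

First differences: -59, -105, -163, -233, -315. Second differences: -46, -58, -70, -82. Third differences: -12, -12, -12.
Level-3 differences are constant, so T has degree 3.
Fitting a degree-3 polynomial gives T(m) = -2m³ - 5m² + 4m.
Then T(0) = 0.

0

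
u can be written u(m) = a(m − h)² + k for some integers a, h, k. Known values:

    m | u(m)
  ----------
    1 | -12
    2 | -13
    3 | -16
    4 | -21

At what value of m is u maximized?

First differences -1, -3, -5; second difference -2 = 2a, so a = -1.
Expanding, the m-coefficient is −2ah = 2h; matching it to the data gives h = 1, and then k = -12.
So u(m) = -1(m − 1)² − 12.
Hence h = 1.

1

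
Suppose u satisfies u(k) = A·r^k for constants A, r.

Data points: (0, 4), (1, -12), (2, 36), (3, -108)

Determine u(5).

-972

Consecutive ratio: -12/4 = -3, and 36/(-12) = -3, so r = -3.
Then A·(-3)^0 = 4 gives A = 4, and u(k) = 4·(-3)^k.
u(5) = 4·(-3)^5 = -972.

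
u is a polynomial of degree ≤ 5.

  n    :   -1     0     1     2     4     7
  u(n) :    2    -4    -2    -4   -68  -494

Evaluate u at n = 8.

-772

Write u(n) = an^5 + bn^4 + cn³ + dn² + en + p; the 6 given values yield a linear system in the 6 coefficients.
Solving, the top 2 coefficients vanish, and u(n) = -2n³ + 4n² - 4.
Then u(8) = -772.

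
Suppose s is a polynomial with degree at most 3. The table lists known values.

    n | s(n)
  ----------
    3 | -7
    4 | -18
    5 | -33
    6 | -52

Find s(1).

First differences: -11, -15, -19. Second differences: -4, -4.
Level-2 differences are constant, so s has degree 2.
Fitting a degree-2 polynomial gives s(n) = -2n² + 3n + 2.
Then s(1) = 3.

3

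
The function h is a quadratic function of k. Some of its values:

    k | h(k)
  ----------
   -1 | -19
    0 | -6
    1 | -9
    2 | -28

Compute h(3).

-63

Write h(k) = ak² + bk + c; the 4 given values yield a linear system in the 3 coefficients.
Solving, h(k) = -8k² + 5k - 6.
Then h(3) = -63.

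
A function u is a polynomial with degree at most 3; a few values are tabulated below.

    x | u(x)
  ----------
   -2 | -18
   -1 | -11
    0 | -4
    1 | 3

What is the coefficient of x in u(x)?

First differences: 7, 7, 7.
Level-1 differences are constant, so u has degree 1.
Fitting a degree-1 polynomial gives u(x) = 7x - 4.
The coefficient of x is 7.

7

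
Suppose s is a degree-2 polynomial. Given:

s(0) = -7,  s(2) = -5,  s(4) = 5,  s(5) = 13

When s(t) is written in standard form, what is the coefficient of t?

-1

Write s(t) = at² + bt + c; the 4 given values yield a linear system in the 3 coefficients.
Solving, s(t) = t² - t - 7.
The coefficient of t is -1.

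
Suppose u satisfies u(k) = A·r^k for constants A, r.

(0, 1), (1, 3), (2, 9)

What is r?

Consecutive ratio: 3/1 = 3, and 9/3 = 3, so r = 3.
Then A·3^0 = 1 gives A = 1, and u(k) = 1·3^k.

3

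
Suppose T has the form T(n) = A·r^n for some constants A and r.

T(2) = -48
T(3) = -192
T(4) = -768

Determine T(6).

-12288

Consecutive ratio: -192/(-48) = 4, and -768/(-192) = 4, so r = 4.
Then A·4^2 = -48 gives A = -3, and T(n) = -3·4^n.
T(6) = -3·4^6 = -12288.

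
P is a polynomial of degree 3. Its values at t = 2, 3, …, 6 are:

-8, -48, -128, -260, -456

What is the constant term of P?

First differences: -40, -80, -132, -196. Second differences: -40, -52, -64. Third differences: -12, -12.
Level-3 differences are constant, so P has degree 3.
Fitting a degree-3 polynomial gives P(t) = -2t³ - 2t² + 8t.
The constant term is P(0) = 0.

0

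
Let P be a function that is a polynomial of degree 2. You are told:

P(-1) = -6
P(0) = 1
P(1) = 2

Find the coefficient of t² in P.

-3

Write P(t) = at² + bt + c; the 3 given values yield a linear system in the 3 coefficients.
Solving, P(t) = -3t² + 4t + 1.
The coefficient of t² is -3.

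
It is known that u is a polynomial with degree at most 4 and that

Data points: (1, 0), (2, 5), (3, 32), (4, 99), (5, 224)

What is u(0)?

-1

First differences: 5, 27, 67, 125. Second differences: 22, 40, 58. Third differences: 18, 18.
Level-3 differences are constant, so u has degree 3.
Fitting a degree-3 polynomial gives u(m) = 3m³ - 7m² + 5m - 1.
The constant term is u(0) = -1.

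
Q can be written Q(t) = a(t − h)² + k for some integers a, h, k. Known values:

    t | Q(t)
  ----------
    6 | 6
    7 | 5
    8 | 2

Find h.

First differences -1, -3; second difference -2 = 2a, so a = -1.
Expanding, the t-coefficient is −2ah = 2h; matching it to the data gives h = 6, and then k = 6.
So Q(t) = -1(t − 6)² + 6.
Hence h = 6.

6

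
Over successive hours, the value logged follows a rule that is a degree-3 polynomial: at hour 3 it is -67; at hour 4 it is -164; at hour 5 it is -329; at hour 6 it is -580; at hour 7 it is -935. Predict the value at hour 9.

-2029

Write the value at n as s(n).
First differences: -97, -165, -251, -355. Second differences: -68, -86, -104. Third differences: -18, -18.
Level-3 differences are constant, so s has degree 3.
Fitting a degree-3 polynomial gives s(n) = -3n³ + 2n² - 4.
Then s(9) = -2029.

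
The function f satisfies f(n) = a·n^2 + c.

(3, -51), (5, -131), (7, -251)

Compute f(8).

From f(3) = -51 and f(5) = -131: 9a + c = -51 and 25a + c = -131.
Subtracting: 16a = -80, so a = -5; then c = -51 − (-5)·9 = -6.
So f(n) = -5n² − 6, and f(8) = -326.

-326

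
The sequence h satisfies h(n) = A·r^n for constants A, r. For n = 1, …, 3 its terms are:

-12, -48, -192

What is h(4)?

Consecutive ratio: -48/(-12) = 4, and -192/(-48) = 4, so r = 4.
Then A·4^1 = -12 gives A = -3, and h(n) = -3·4^n.
h(4) = -3·4^4 = -768.

-768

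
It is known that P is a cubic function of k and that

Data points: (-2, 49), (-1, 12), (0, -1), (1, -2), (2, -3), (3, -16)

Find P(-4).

First differences: -37, -13, -1, -1, -13. Second differences: 24, 12, 0, -12. Third differences: -12, -12, -12.
Level-3 differences are constant, so P has degree 3.
Fitting a degree-3 polynomial gives P(k) = -2k³ + 6k² - 5k - 1.
Then P(-4) = 243.

243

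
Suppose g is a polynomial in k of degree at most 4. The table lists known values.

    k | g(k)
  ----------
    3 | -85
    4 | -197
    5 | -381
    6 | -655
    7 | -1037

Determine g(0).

-1

First differences: -112, -184, -274, -382. Second differences: -72, -90, -108. Third differences: -18, -18.
Level-3 differences are constant, so g has degree 3.
Fitting a degree-3 polynomial gives g(k) = -3k³ - k - 1.
Then g(0) = -1.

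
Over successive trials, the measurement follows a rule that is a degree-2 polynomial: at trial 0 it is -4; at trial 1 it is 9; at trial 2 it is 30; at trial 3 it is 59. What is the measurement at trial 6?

194

Write the value at t as T(t).
First differences: 13, 21, 29. Second differences: 8, 8.
Level-2 differences are constant, so T has degree 2.
Fitting a degree-2 polynomial gives T(t) = 4t² + 9t - 4.
Then T(6) = 194.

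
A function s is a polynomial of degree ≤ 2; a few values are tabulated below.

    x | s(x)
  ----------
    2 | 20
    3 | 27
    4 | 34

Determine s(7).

Write s(x) = ax² + bx + c; the 3 given values yield a linear system in the 3 coefficients.
Solving, the leading coefficient vanishes, and s(x) = 7x + 6.
Then s(7) = 55.

55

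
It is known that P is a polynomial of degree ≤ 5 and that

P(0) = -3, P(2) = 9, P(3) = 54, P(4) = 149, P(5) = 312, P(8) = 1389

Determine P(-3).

-96

Write P(k) = ak^5 + bk^4 + ck³ + dk² + ek + p; the 6 given values yield a linear system in the 6 coefficients.
Solving, the top 2 coefficients vanish, and P(k) = 3k³ - 2k² - 2k - 3.
Then P(-3) = -96.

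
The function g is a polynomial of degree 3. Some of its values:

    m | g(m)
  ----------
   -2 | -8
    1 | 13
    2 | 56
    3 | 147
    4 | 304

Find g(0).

0

Write g(m) = am³ + bm² + cm + d; the 5 given values yield a linear system in the 4 coefficients.
Solving, g(m) = 3m³ + 6m² + 4m.
Then g(0) = 0.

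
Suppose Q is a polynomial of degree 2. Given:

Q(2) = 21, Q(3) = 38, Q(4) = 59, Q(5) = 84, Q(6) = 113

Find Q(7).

Write Q(m) = am² + bm + c; the 5 given values yield a linear system in the 3 coefficients.
Solving, Q(m) = 2m² + 7m - 1.
Then Q(7) = 146.

146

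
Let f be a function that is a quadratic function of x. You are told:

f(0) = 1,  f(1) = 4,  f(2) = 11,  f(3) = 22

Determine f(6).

Write f(x) = ax² + bx + c; the 4 given values yield a linear system in the 3 coefficients.
Solving, f(x) = 2x² + x + 1.
Then f(6) = 79.

79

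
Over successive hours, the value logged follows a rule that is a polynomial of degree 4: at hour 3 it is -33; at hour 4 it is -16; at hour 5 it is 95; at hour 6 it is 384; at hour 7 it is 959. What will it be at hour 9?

3519

Write the value at t as h(t).
Write h(t) = at^4 + bt³ + ct² + dt + e; the 5 given values yield a linear system in the 5 coefficients.
Solving, h(t) = t^4 - 4t³ - 2t² + 4t.
Then h(9) = 3519.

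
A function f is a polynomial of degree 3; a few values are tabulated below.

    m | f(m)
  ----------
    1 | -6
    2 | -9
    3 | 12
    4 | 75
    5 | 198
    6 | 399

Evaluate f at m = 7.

696

First differences: -3, 21, 63, 123, 201. Second differences: 24, 42, 60, 78. Third differences: 18, 18, 18.
Level-3 differences are constant, so f has degree 3.
Extending the table by one column gives the next first difference 297, so f(7) = 399 + 297 = 696.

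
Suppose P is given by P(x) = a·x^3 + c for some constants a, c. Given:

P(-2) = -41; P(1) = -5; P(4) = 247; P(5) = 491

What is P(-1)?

From P(-2) = -41 and P(1) = -5: -8a + c = -41 and 1a + c = -5.
Subtracting: 9a = 36, so a = 4; then c = -41 − 4·(-8) = -9.
So P(x) = 4x³ − 9, and P(-1) = -13.

-13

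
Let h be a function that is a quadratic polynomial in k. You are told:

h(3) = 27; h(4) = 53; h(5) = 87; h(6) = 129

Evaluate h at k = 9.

303

First differences: 26, 34, 42. Second differences: 8, 8.
Level-2 differences are constant, so h has degree 2.
Fitting a degree-2 polynomial gives h(k) = 4k² - 2k - 3.
Then h(9) = 303.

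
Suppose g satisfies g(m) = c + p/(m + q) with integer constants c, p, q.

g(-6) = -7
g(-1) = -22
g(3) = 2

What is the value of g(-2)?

-13

(g(m) − c)(m + q) = p for each data point; the three points give a linear system in c and q, then p follows.
Solving: c = -4, q = 0, p = 18, so g(m) = -4 + 18/(m + 0).
Then g(-2) = -4 + 18/(-2) = -13.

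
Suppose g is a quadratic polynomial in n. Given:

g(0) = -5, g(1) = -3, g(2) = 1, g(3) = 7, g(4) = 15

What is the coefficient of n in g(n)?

1

Write g(n) = an² + bn + c; the 5 given values yield a linear system in the 3 coefficients.
Solving, g(n) = n² + n - 5.
The coefficient of n is 1.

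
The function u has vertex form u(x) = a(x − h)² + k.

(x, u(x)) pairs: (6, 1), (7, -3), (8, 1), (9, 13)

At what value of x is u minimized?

First differences -4, 4, 12; second difference 8 = 2a, so a = 4.
Expanding, the x-coefficient is −2ah = -8h; matching it to the data gives h = 7, and then k = -3.
So u(x) = 4(x − 7)² − 3.
Hence h = 7.

7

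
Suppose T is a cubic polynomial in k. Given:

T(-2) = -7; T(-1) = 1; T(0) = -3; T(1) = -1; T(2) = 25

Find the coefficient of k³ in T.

First differences: 8, -4, 2, 26. Second differences: -12, 6, 24. Third differences: 18, 18.
Level-3 differences are constant, so T has degree 3.
Fitting a degree-3 polynomial gives T(k) = 3k³ + 3k² - 4k - 3.
The coefficient of k³ is 3.

3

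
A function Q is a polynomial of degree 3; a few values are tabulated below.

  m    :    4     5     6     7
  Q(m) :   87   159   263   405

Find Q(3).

41

Write Q(m) = am³ + bm² + cm + d; the 4 given values yield a linear system in the 4 coefficients.
Solving, Q(m) = m³ + m² + 2m - 1.
Then Q(3) = 41.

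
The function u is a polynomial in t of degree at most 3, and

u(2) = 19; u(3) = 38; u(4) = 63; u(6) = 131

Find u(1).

6

Write u(t) = at³ + bt² + ct + d; the 4 given values yield a linear system in the 4 coefficients.
Solving, the leading coefficient vanishes, and u(t) = 3t² + 4t - 1.
Then u(1) = 6.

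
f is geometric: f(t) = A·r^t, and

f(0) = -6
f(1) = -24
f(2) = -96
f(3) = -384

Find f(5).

Consecutive ratio: -24/(-6) = 4, and -96/(-24) = 4, so r = 4.
Then A·4^0 = -6 gives A = -6, and f(t) = -6·4^t.
f(5) = -6·4^5 = -6144.

-6144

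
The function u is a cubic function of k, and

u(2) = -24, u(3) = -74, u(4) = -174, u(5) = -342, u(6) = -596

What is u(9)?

-2054

First differences: -50, -100, -168, -254. Second differences: -50, -68, -86. Third differences: -18, -18.
Level-3 differences are constant, so u has degree 3.
Fitting a degree-3 polynomial gives u(k) = -3k³ + 2k² - 3k - 2.
Then u(9) = -2054.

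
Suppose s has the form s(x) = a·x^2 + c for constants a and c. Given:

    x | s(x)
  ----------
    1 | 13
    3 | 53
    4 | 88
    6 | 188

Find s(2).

28

From s(1) = 13 and s(3) = 53: 1a + c = 13 and 9a + c = 53.
Subtracting: 8a = 40, so a = 5; then c = 13 − 5·1 = 8.
So s(x) = 5x² + 8, and s(2) = 28.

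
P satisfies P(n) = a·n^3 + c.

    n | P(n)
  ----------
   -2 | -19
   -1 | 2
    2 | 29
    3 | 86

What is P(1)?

8

From P(-2) = -19 and P(-1) = 2: -8a + c = -19 and -1a + c = 2.
Subtracting: 7a = 21, so a = 3; then c = -19 − 3·(-8) = 5.
So P(n) = 3n³ + 5, and P(1) = 8.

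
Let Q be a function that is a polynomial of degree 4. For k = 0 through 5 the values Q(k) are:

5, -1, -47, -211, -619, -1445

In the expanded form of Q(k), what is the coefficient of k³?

-1

First differences: -6, -46, -164, -408, -826. Second differences: -40, -118, -244, -418. Third differences: -78, -126, -174. Fourth differences: -48, -48.
Level-4 differences are constant, so Q has degree 4.
Fitting a degree-4 polynomial gives Q(k) = -2k^4 - k³ - 3k² + 5.
The coefficient of k³ is -1.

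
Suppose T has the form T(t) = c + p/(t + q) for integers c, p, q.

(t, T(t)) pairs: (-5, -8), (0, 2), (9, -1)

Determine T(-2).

10

(T(t) − c)(t + q) = p for each data point; the three points give a linear system in c and q, then p follows.
Solving: c = -2, q = 3, p = 12, so T(t) = -2 + 12/(t + 3).
Then T(-2) = -2 + 12/1 = 10.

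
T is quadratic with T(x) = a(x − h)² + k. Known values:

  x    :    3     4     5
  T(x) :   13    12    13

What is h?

4

First differences -1, 1; second difference 2 = 2a, so a = 1.
Expanding, the x-coefficient is −2ah = -2h; matching it to the data gives h = 4, and then k = 12.
So T(x) = 1(x − 4)² + 12.
Hence h = 4.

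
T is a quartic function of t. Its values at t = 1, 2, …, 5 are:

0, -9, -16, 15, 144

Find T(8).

Write T(t) = at^4 + bt³ + ct² + dt + e; the 5 given values yield a linear system in the 5 coefficients.
Solving, T(t) = t^4 - 4t³ + 4t - 1.
Then T(8) = 2079.

2079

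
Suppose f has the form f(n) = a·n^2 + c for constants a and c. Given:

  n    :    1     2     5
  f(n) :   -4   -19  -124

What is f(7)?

From f(1) = -4 and f(2) = -19: 1a + c = -4 and 4a + c = -19.
Subtracting: 3a = -15, so a = -5; then c = -4 − (-5)·1 = 1.
So f(n) = -5n² + 1, and f(7) = -244.

-244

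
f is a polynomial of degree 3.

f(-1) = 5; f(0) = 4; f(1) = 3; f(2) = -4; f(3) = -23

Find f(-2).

Write f(t) = at³ + bt² + ct + d; the 5 given values yield a linear system in the 4 coefficients.
Solving, f(t) = -t³ + 4.
Then f(-2) = 12.

12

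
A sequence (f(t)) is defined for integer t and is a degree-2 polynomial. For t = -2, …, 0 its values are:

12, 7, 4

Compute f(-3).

Write f(t) = at² + bt + c; the 3 given values yield a linear system in the 3 coefficients.
Solving, f(t) = t² - 2t + 4.
Then f(-3) = 19.

19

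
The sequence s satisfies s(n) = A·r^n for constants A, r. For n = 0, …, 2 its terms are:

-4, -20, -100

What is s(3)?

Consecutive ratio: -20/(-4) = 5, and -100/(-20) = 5, so r = 5.
Then A·5^0 = -4 gives A = -4, and s(n) = -4·5^n.
s(3) = -4·5^3 = -500.

-500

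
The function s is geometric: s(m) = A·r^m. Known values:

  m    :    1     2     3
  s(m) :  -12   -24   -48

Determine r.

Consecutive ratio: -24/(-12) = 2, and -48/(-24) = 2, so r = 2.
Then A·2^1 = -12 gives A = -6, and s(m) = -6·2^m.

2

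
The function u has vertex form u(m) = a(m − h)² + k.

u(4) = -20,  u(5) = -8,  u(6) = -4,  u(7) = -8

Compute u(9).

First differences 12, 4, -4; second difference -8 = 2a, so a = -4.
Expanding, the m-coefficient is −2ah = 8h; matching it to the data gives h = 6, and then k = -4.
So u(m) = -4(m − 6)² − 4.
u(9) = -4·3² − 4 = -40.

-40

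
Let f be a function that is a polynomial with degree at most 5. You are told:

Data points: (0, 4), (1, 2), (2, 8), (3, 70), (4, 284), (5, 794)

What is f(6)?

First differences: -2, 6, 62, 214, 510. Second differences: 8, 56, 152, 296. Third differences: 48, 96, 144. Fourth differences: 48, 48.
Level-4 differences are constant, so f has degree 4.
Extending the table by one column gives the next first difference 998, so f(6) = 794 + 998 = 1792.

1792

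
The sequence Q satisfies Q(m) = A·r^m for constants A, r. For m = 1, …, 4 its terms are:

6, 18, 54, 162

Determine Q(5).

Consecutive ratio: 18/6 = 3, and 54/18 = 3, so r = 3.
Then A·3^1 = 6 gives A = 2, and Q(m) = 2·3^m.
Q(5) = 2·3^5 = 486.

486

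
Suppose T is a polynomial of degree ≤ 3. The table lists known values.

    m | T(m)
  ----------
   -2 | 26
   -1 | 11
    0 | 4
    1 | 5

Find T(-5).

119

First differences: -15, -7, 1. Second differences: 8, 8.
Level-2 differences are constant, so T has degree 2.
Fitting a degree-2 polynomial gives T(m) = 4m² - 3m + 4.
Then T(-5) = 119.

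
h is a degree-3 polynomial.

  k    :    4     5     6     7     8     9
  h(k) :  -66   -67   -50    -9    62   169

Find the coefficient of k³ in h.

First differences: -1, 17, 41, 71, 107. Second differences: 18, 24, 30, 36. Third differences: 6, 6, 6.
Level-3 differences are constant, so h has degree 3.
Fitting a degree-3 polynomial gives h(k) = k³ - 6k² - 8k - 2.
The coefficient of k³ is 1.

1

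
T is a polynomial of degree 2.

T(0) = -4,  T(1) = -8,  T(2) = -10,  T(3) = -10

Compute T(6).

2

First differences: -4, -2, 0. Second differences: 2, 2.
Level-2 differences are constant, so T has degree 2.
Fitting a degree-2 polynomial gives T(t) = t² - 5t - 4.
Then T(6) = 2.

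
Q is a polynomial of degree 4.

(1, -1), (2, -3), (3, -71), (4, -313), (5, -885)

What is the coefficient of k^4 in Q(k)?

Write Q(k) = ak^4 + bk³ + ck² + dk + e; the 5 given values yield a linear system in the 5 coefficients.
Solving, Q(k) = -2k^4 + 2k³ + 5k² - k - 5.
The coefficient of k^4 is -2.

-2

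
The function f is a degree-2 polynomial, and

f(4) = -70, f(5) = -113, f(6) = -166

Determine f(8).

Write f(k) = ak² + bk + c; the 3 given values yield a linear system in the 3 coefficients.
Solving, f(k) = -5k² + 2k + 2.
Then f(8) = -302.

-302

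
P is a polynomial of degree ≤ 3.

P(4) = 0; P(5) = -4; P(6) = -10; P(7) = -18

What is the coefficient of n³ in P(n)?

First differences: -4, -6, -8. Second differences: -2, -2.
Level-2 differences are constant, so P has degree 2.
Fitting a degree-2 polynomial gives P(n) = -n² + 5n - 4.
The coefficient of n³ is 0.

0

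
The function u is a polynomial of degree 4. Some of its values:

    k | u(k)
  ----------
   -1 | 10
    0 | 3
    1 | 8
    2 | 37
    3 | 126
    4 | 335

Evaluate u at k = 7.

First differences: -7, 5, 29, 89, 209. Second differences: 12, 24, 60, 120. Third differences: 12, 36, 60. Fourth differences: 24, 24.
Level-4 differences are constant, so u has degree 4.
Fitting a degree-4 polynomial gives u(k) = k^4 + 5k² - k + 3.
Then u(7) = 2642.

2642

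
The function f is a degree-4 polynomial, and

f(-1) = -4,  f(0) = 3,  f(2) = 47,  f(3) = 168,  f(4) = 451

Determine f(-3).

Write f(k) = ak^4 + bk³ + ck² + dk + e; the 5 given values yield a linear system in the 5 coefficients.
Solving, f(k) = k^4 + 3k³ - k² + 4k + 3.
Then f(-3) = -18.

-18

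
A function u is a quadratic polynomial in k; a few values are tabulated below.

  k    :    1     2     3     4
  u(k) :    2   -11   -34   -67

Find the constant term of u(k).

First differences: -13, -23, -33. Second differences: -10, -10.
Level-2 differences are constant, so u has degree 2.
Fitting a degree-2 polynomial gives u(k) = -5k² + 2k + 5.
The constant term is u(0) = 5.

5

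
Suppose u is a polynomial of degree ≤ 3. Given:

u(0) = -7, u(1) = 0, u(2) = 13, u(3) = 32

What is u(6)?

125

First differences: 7, 13, 19. Second differences: 6, 6.
Level-2 differences are constant, so u has degree 2.
Fitting a degree-2 polynomial gives u(x) = 3x² + 4x - 7.
Then u(6) = 125.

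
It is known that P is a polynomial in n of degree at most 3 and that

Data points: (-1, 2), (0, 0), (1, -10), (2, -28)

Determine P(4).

-88

First differences: -2, -10, -18. Second differences: -8, -8.
Level-2 differences are constant, so P has degree 2.
Fitting a degree-2 polynomial gives P(n) = -4n² - 6n.
Then P(4) = -88.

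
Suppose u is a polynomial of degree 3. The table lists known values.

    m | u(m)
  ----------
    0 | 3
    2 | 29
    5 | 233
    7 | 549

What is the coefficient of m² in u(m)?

4

Write u(m) = am³ + bm² + cm + d; the 4 given values yield a linear system in the 4 coefficients.
Solving, u(m) = m³ + 4m² + m + 3.
The coefficient of m² is 4.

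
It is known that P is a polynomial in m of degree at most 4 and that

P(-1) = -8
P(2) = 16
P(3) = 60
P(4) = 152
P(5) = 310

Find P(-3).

Write P(m) = am^4 + bm³ + cm² + dm + e; the 5 given values yield a linear system in the 5 coefficients.
Solving, the leading coefficient vanishes, and P(m) = 3m³ - 3m² + 2m.
Then P(-3) = -114.

-114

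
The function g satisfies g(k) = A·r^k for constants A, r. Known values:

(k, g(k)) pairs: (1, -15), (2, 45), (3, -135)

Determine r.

Consecutive ratio: 45/(-15) = -3, and -135/45 = -3, so r = -3.
Then A·(-3)^1 = -15 gives A = 5, and g(k) = 5·(-3)^k.

-3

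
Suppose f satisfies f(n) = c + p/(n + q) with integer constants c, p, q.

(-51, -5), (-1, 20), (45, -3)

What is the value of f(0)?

(f(n) − c)(n + q) = p for each data point; the three points give a linear system in c and q, then p follows.
Solving: c = -4, q = 3, p = 48, so f(n) = -4 + 48/(n + 3).
Then f(0) = -4 + 48/3 = 12.

12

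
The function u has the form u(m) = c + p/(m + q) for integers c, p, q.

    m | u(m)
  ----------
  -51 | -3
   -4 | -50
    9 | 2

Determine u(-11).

-8

(u(m) − c)(m + q) = p for each data point; the three points give a linear system in c and q, then p follows.
Solving: c = -2, q = 3, p = 48, so u(m) = -2 + 48/(m + 3).
Then u(-11) = -2 + 48/(-8) = -8.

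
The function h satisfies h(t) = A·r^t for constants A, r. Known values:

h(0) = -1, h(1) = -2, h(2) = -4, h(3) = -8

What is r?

Consecutive ratio: -2/(-1) = 2, and -4/(-2) = 2, so r = 2.
Then A·2^0 = -1 gives A = -1, and h(t) = -1·2^t.

2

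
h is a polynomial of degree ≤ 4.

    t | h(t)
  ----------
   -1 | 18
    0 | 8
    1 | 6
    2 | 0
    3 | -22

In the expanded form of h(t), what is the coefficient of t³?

-2

First differences: -10, -2, -6, -22. Second differences: 8, -4, -16. Third differences: -12, -12.
Level-3 differences are constant, so h has degree 3.
Fitting a degree-3 polynomial gives h(t) = -2t³ + 4t² - 4t + 8.
The coefficient of t³ is -2.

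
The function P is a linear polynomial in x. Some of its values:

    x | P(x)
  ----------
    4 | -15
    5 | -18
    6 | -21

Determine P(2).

-9

First differences: -3, -3.
Level-1 differences are constant, so P has degree 1.
Fitting a degree-1 polynomial gives P(x) = -3x - 3.
Then P(2) = -9.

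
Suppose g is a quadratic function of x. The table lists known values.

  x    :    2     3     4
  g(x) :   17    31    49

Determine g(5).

Write g(x) = ax² + bx + c; the 3 given values yield a linear system in the 3 coefficients.
Solving, g(x) = 2x² + 4x + 1.
Then g(5) = 71.

71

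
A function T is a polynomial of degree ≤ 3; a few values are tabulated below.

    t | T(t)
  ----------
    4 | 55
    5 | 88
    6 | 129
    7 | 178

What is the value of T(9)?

300

First differences: 33, 41, 49. Second differences: 8, 8.
Level-2 differences are constant, so T has degree 2.
Fitting a degree-2 polynomial gives T(t) = 4t² - 3t + 3.
Then T(9) = 300.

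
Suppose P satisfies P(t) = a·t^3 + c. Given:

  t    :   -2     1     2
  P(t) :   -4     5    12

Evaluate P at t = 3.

From P(-2) = -4 and P(1) = 5: -8a + c = -4 and 1a + c = 5.
Subtracting: 9a = 9, so a = 1; then c = -4 − 1·(-8) = 4.
So P(t) = 1t³ + 4, and P(3) = 31.

31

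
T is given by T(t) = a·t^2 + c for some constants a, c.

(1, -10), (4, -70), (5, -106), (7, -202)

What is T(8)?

-262

From T(1) = -10 and T(4) = -70: 1a + c = -10 and 16a + c = -70.
Subtracting: 15a = -60, so a = -4; then c = -10 − (-4)·1 = -6.
So T(t) = -4t² − 6, and T(8) = -262.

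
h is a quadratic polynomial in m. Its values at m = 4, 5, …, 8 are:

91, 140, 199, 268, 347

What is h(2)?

Write h(m) = am² + bm + c; the 5 given values yield a linear system in the 3 coefficients.
Solving, h(m) = 5m² + 4m - 5.
Then h(2) = 23.

23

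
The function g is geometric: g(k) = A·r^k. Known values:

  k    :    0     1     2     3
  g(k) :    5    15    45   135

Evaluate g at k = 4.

Consecutive ratio: 15/5 = 3, and 45/15 = 3, so r = 3.
Then A·3^0 = 5 gives A = 5, and g(k) = 5·3^k.
g(4) = 5·3^4 = 405.

405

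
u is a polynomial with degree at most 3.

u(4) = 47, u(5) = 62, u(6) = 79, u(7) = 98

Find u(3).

First differences: 15, 17, 19. Second differences: 2, 2.
Level-2 differences are constant, so u has degree 2.
Fitting a degree-2 polynomial gives u(m) = m² + 6m + 7.
Then u(3) = 34.

34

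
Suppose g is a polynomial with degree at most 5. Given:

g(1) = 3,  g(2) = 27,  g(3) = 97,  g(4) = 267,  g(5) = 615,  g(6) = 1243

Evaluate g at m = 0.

-5

First differences: 24, 70, 170, 348, 628. Second differences: 46, 100, 178, 280. Third differences: 54, 78, 102. Fourth differences: 24, 24.
Level-4 differences are constant, so g has degree 4.
Fitting a degree-4 polynomial gives g(m) = m^4 - m³ + 4m² + 4m - 5.
Then g(0) = -5.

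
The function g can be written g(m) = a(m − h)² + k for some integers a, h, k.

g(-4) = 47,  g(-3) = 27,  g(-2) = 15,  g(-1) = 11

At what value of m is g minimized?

First differences -20, -12, -4; second difference 8 = 2a, so a = 4.
Expanding, the m-coefficient is −2ah = -8h; matching it to the data gives h = -1, and then k = 11.
So g(m) = 4(m + 1)² + 11.
Hence h = -1.

-1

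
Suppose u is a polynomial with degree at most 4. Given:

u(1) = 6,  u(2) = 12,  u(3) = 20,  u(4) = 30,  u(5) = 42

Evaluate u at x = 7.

72

First differences: 6, 8, 10, 12. Second differences: 2, 2, 2.
Level-2 differences are constant, so u has degree 2.
Fitting a degree-2 polynomial gives u(x) = x² + 3x + 2.
Then u(7) = 72.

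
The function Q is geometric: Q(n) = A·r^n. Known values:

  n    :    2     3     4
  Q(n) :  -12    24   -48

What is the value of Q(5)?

96

Consecutive ratio: 24/(-12) = -2, and -48/24 = -2, so r = -2.
Then A·(-2)^2 = -12 gives A = -3, and Q(n) = -3·(-2)^n.
Q(5) = -3·(-2)^5 = 96.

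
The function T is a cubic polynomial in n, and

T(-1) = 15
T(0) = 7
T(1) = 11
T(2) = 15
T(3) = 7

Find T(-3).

115

First differences: -8, 4, 4, -8. Second differences: 12, 0, -12. Third differences: -12, -12.
Level-3 differences are constant, so T has degree 3.
Fitting a degree-3 polynomial gives T(n) = -2n³ + 6n² + 7.
Then T(-3) = 115.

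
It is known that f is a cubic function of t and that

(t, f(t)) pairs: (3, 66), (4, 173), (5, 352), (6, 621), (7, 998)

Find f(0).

First differences: 107, 179, 269, 377. Second differences: 72, 90, 108. Third differences: 18, 18.
Level-3 differences are constant, so f has degree 3.
Fitting a degree-3 polynomial gives f(t) = 3t³ - 4t - 3.
Then f(0) = -3.

-3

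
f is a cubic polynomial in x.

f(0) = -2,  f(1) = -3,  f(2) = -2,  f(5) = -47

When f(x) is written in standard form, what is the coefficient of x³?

-1

Write f(x) = ax³ + bx² + cx + d; the 4 given values yield a linear system in the 4 coefficients.
Solving, f(x) = -x³ + 4x² - 4x - 2.
The coefficient of x³ is -1.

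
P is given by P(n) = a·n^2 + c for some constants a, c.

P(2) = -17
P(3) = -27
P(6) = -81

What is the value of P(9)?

-171

From P(2) = -17 and P(3) = -27: 4a + c = -17 and 9a + c = -27.
Subtracting: 5a = -10, so a = -2; then c = -17 − (-2)·4 = -9.
So P(n) = -2n² − 9, and P(9) = -171.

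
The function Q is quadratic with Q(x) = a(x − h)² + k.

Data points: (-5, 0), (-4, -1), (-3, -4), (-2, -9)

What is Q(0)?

-25

First differences -1, -3, -5; second difference -2 = 2a, so a = -1.
Expanding, the x-coefficient is −2ah = 2h; matching it to the data gives h = -5, and then k = 0.
So Q(x) = -1(x + 5)² + 0.
Q(0) = -1·5² + 0 = -25.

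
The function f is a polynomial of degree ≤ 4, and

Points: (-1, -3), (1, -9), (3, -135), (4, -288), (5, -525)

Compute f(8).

-1920

Write f(t) = at^4 + bt³ + ct² + dt + e; the 5 given values yield a linear system in the 5 coefficients.
Solving, the leading coefficient vanishes, and f(t) = -3t³ - 6t².
Then f(8) = -1920.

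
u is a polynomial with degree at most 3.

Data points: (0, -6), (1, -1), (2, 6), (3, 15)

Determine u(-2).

Write u(x) = ax³ + bx² + cx + d; the 4 given values yield a linear system in the 4 coefficients.
Solving, the leading coefficient vanishes, and u(x) = x² + 4x - 6.
Then u(-2) = -10.

-10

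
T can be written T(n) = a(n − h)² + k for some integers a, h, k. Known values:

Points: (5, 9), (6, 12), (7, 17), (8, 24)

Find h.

4

First differences 3, 5, 7; second difference 2 = 2a, so a = 1.
Expanding, the n-coefficient is −2ah = -2h; matching it to the data gives h = 4, and then k = 8.
So T(n) = 1(n − 4)² + 8.
Hence h = 4.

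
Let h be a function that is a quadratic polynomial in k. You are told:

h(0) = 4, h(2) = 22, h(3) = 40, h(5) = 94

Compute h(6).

130

Write h(k) = ak² + bk + c; the 4 given values yield a linear system in the 3 coefficients.
Solving, h(k) = 3k² + 3k + 4.
Then h(6) = 130.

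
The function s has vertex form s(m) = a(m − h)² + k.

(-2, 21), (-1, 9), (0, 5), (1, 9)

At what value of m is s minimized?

0

First differences -12, -4, 4; second difference 8 = 2a, so a = 4.
Expanding, the m-coefficient is −2ah = -8h; matching it to the data gives h = 0, and then k = 5.
So s(m) = 4(m + 0)² + 5.
Hence h = 0.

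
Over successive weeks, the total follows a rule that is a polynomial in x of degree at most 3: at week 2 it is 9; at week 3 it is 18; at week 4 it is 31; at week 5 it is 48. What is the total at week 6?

Write the value at x as s(x).
First differences: 9, 13, 17. Second differences: 4, 4.
Level-2 differences are constant, so s has degree 2.
Fitting a degree-2 polynomial gives s(x) = 2x² - x + 3.
Then s(6) = 69.

69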